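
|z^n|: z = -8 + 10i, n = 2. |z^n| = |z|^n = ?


|z| = sqrt(64+100) = sqrt(164) = 12.8062
|z^2| = |z|^2 = (sqrt(164))^2 = 164

|z^2| = 164


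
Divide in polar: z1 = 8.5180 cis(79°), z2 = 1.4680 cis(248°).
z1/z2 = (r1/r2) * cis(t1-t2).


r = 8.5180 / 1.4680 = 5.8025
theta = 79° - 248° = -169° = 191° (mod 360)

5.8025 cis(191°)


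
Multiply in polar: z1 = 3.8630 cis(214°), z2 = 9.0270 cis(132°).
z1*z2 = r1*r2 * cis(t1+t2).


r = 3.8630 * 9.0270 = 34.8713
theta = 214° + 132° = 346° = 346° (mod 360)

34.8713 cis(346°)


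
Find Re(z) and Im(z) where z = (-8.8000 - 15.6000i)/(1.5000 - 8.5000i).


Multiply by conjugate: (-8.8000 - 15.6000i)(1.5000 + 8.5000i) / (1.5^2 + (-8.5)^2)
Numerator real = -8.8*1.5 - (15.6)*(-8.5) = 119.4
Numerator imag = -15.6*1.5 - (-8.8)*(-8.5) = -98.2
Denominator = 74.5
Re(z) = 119.4/74.5 = 1.6027
Im(z) = -98.2/74.5 = -1.3181

Re(z) = 1.6027, Im(z) = -1.3181


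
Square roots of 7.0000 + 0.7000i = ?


|z| = sqrt(49+0.49) = 7.0349
sqrt((|z|+a)/2) = sqrt((7.0349+7)/2) = sqrt(7.0175) = 2.6490
sqrt((|z|-a)/2) = sqrt((7.0349-7)/2) = sqrt(0.0175) = 0.1321

±(2.6490 + 0.1321i) i.e. 2.6490 + 0.1321i and -2.6490 - 0.1321i


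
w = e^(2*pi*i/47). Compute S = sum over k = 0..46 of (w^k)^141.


The roots are w_k = w^k with w = e^(2*pi*i/47), and (w^k)^141 = (w^141)^k.
So S = 1 + u + u^2 + ... + u^(46) with u = w^141.
141 = 3*47 + 0, so 141 is a multiple of 47 and u = (w^47)^3 = 1.
Every one of the 47 terms equals 1: S = 47

S = 47


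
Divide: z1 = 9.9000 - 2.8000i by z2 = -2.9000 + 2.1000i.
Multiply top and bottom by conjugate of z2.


Conjugate of z2 = -2.9000 - 2.1000i
Numerator: (9.9000 - 2.8000i)(-2.9000 - 2.1000i) = -34.5900 - 12.6700i
Denominator: (-2.9)^2 + 2.1^2 = 12.82
Result = (-34.5900 - 12.6700i)/12.82

-2.6981 - 0.9883i


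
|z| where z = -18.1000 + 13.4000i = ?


|z| = sqrt((-18.1)^2 + 13.4^2) = sqrt(327.61 + 179.56) = sqrt(507.17) = 22.5204

|z| = 22.5204


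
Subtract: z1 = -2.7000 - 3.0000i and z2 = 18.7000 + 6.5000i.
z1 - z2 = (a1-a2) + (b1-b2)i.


Real: -2.7 - 18.7 = -21.4
Imag: -3 - 6.5 = -9.5

-21.4000 - 9.5000i


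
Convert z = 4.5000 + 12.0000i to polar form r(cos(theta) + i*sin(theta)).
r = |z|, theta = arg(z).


r = sqrt(20.25+144) = sqrt(164.25) = 12.8160
theta = atan2(12, 4.5) = 69.4440 degrees

r = 12.8160, theta = 69.4440 degrees


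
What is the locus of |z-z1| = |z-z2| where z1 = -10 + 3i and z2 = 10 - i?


Equal distances means the locus is the perpendicular bisector of z1 and z2.
Midpoint = ((-10+10)/2, (3+(-1))/2) = (0, 1.0000)

Perpendicular bisector through (0, 1.0000)


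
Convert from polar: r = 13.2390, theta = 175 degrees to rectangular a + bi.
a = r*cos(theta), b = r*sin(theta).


a = 13.2390*cos(175°) = 13.2390*(-0.99619) = -13.1886
b = 13.2390*sin(175°) = 13.2390*0.08716 = 1.1539

-13.1886 + 1.1539i


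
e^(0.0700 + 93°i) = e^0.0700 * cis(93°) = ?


e^0.0700 = 1.0725
cos(93°) = -0.0523
sin(93°) = 0.9986
Real = 1.0725*(-0.0523) = -0.0561
Imag = 1.0725*0.9986 = 1.0710

-0.0561 + 1.0710i


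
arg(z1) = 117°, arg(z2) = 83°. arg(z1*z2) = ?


arg(z1*z2) = 117° + 83° = 200°
Normalized to (-180°, 180°]: -160°

-160°


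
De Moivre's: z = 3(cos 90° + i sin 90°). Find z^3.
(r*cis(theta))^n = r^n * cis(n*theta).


r^3 = 3^3 = 27
n*theta = 3*90° = 270° = 270° (mod 360)
a = 27*cos(270°) = 0
b = 27*sin(270°) = -27.0000

27 cis(270°) = 0 - 27.0000i


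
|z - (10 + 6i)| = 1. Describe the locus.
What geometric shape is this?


|z - z0| = r is a circle with center z0 and radius r.
Center = (10, 6), radius = 1

Circle with center (10, 6) and radius 1


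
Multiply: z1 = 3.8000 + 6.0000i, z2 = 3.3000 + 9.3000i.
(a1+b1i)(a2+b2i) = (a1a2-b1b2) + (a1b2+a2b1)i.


Real = 3.8*3.3 - 6*9.3 = 12.54 - 55.8 = -43.26
Imag = 3.8*9.3 + 3.3*6 = 35.34 + 19.8 = 55.14

-43.2600 + 55.1400i


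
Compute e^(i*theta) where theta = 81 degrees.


cos(81°) = 0.1564
sin(81°) = 0.9877

e^(i*81°) = 0.1564 + 0.9877i


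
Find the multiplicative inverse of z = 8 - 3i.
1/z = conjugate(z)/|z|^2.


|z|^2 = 64+9 = 73
1/z = (8 + 3i)/73

1/z = 0.1096 + 0.0411i


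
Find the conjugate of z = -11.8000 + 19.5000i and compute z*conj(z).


z_bar = -11.8000 - 19.5000i
z*z_bar = (-11.8)^2 + 19.5^2 = 139.24 + 380.25 = 519.49

z_bar = -11.8000 - 19.5000i, z*z_bar = 519.49


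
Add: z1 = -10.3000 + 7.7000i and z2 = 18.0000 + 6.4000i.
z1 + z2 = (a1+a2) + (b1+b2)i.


Real: -10.3 + 18 = 7.7
Imag: 7.7 + 6.4 = 14.1

7.7000 + 14.1000i


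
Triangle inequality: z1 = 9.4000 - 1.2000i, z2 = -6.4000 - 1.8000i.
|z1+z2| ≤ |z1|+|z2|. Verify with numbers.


|z1| = sqrt(9.4^2 + (-1.2)^2) = sqrt(89.8) = 9.4763
|z2| = sqrt((-6.4)^2 + (-1.8)^2) = sqrt(44.2) = 6.6483
z1+z2 = 3.0000 - 3.0000i
|z1+z2| = sqrt(18) = 4.2426
|z1|+|z2| = 9.4763 + 6.6483 = 16.1246

|z1+z2| = 4.2426 ≤ |z1|+|z2| = 16.1246 (verified)


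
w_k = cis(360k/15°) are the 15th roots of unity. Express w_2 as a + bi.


Angle = 360*2/15 = 48°
a = cos(48°) = 0.6691
b = sin(48°) = 0.7431

0.6691 + 0.7431i


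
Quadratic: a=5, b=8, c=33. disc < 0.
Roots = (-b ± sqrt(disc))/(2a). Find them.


disc = 8^2 - 4*5*33 = 64 - 660 = -596
sqrt(|disc|) = sqrt(596) = 24.4131
Real part = -8/(2*5) = -0.8000
Imag part = 24.4131/(2*5) = 2.4413

-0.8000 ± 2.4413i


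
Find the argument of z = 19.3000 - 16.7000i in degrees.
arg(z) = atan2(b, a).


Re = 19.3, Im = -16.7
arg = atan2(-16.7, 19.3) = -40.8691 degrees

arg(z) = -40.8691 degrees


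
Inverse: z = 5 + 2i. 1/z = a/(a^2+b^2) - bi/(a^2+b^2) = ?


|z|^2 = 25+4 = 29
1/z = (5 - 2i)/29

1/z = 0.1724 - 0.0690i


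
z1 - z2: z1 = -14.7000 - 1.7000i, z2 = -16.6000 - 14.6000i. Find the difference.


Real: -14.7 + 16.6 = 1.9
Imag: -1.7 + 14.6 = 12.9

1.9000 + 12.9000i


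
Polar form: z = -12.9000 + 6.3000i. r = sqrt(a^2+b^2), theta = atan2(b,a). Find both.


r = sqrt(166.41+39.69) = sqrt(206.1) = 14.3562
theta = atan2(6.3, -12.9) = 153.9704 degrees

r = 14.3562, theta = 153.9704 degrees


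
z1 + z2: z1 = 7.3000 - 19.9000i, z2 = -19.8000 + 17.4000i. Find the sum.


Real: 7.3 - 19.8 = -12.5
Imag: -19.9 + 17.4 = -2.5

-12.5000 - 2.5000i


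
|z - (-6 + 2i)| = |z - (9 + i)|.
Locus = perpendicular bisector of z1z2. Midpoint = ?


Equal distances means the locus is the perpendicular bisector of z1 and z2.
Midpoint = ((-6+9)/2, (2+1)/2) = (1.5000, 1.5000)

Perpendicular bisector through (1.5000, 1.5000)


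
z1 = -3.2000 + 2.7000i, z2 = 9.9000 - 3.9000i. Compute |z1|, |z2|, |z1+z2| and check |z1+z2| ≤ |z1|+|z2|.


|z1| = sqrt((-3.2)^2 + 2.7^2) = sqrt(17.53) = 4.1869
|z2| = sqrt(9.9^2 + (-3.9)^2) = sqrt(113.22) = 10.6405
z1+z2 = 6.7000 - 1.2000i
|z1+z2| = sqrt(46.33) = 6.8066
|z1|+|z2| = 4.1869 + 10.6405 = 14.8274

|z1+z2| = 6.8066 ≤ |z1|+|z2| = 14.8274 (verified)


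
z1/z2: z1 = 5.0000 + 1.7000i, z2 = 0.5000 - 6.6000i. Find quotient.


Conjugate of z2 = 0.5000 + 6.6000i
Numerator: (5.0000 + 1.7000i)(0.5000 + 6.6000i) = -8.7200 + 33.8500i
Denominator: 0.5^2 + (-6.6)^2 = 43.81
Result = (-8.7200 + 33.8500i)/43.81

-0.1990 + 0.7727i


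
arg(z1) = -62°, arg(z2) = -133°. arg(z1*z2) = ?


arg(z1*z2) = -62° - 133° = -195°
Normalized to (-180°, 180°]: 165°

165°


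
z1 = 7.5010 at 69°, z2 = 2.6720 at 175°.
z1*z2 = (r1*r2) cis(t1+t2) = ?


r = 7.5010 * 2.6720 = 20.0427
theta = 69° + 175° = 244° = 244° (mod 360)

20.0427 cis(244°)


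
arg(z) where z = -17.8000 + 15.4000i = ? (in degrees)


Re = -17.8, Im = 15.4
arg = atan2(15.4, -17.8) = 139.1347 degrees

arg(z) = 139.1347 degrees


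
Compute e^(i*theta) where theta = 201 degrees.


cos(201°) = -0.9336
sin(201°) = -0.3584

e^(i*201°) = -0.9336 - 0.3584i


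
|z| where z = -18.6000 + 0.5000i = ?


|z| = sqrt((-18.6)^2 + 0.5^2) = sqrt(345.96 + 0.25) = sqrt(346.21) = 18.6067

|z| = 18.6067


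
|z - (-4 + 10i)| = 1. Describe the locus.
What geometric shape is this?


|z - z0| = r is a circle with center z0 and radius r.
Center = (-4, 10), radius = 1

Circle with center (-4, 10) and radius 1


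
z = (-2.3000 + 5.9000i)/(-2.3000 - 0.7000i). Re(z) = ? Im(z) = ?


Multiply by conjugate: (-2.3000 + 5.9000i)(-2.3000 + 0.7000i) / ((-2.3)^2 + (-0.7)^2)
Numerator real = -2.3*(-2.3) + 5.9*(-0.7) = 1.16
Numerator imag = 5.9*(-2.3) - (-2.3)*(-0.7) = -15.18
Denominator = 5.78
Re(z) = 1.16/5.78 = 0.2007
Im(z) = -15.18/5.78 = -2.6263

Re(z) = 0.2007, Im(z) = -2.6263


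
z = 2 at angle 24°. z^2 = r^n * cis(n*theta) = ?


r^2 = 2^2 = 4
n*theta = 2*24° = 48° = 48° (mod 360)
a = 4*cos(48°) = 2.6765
b = 4*sin(48°) = 2.9726

4 cis(48°) = 2.6765 + 2.9726i


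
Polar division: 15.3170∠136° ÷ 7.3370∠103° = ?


r = 15.3170 / 7.3370 = 2.0876
theta = 136° - 103° = 33° = 33° (mod 360)

2.0876 cis(33°)


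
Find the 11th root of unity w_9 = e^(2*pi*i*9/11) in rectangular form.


Angle = 360*9/11 = 294.5455°
a = cos(294.5455°) = 0.4154
b = sin(294.5455°) = -0.9096

0.4154 - 0.9096i


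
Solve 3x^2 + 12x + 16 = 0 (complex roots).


disc = 12^2 - 4*3*16 = 144 - 192 = -48
sqrt(|disc|) = sqrt(48) = 6.9282
Real part = -12/(2*3) = -2.0000
Imag part = 6.9282/(2*3) = 1.1547

-2.0000 ± 1.1547i


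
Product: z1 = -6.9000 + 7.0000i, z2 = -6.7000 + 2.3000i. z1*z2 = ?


Real = -6.9*(-6.7) - 7*2.3 = 46.23 - 16.1 = 30.13
Imag = -6.9*2.3 - (6.7)*7 = -15.87 - (46.9) = -62.77

30.1300 - 62.7700i


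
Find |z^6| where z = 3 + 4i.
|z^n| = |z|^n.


|z| = sqrt(9+16) = sqrt(25) = 5
|z^6| = |z|^6 = 5^6 = 15625

|z^6| = 15625


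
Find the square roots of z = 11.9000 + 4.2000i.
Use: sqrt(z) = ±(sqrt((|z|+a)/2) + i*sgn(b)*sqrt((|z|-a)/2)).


|z| = sqrt(141.61+17.64) = 12.6194
sqrt((|z|+a)/2) = sqrt((12.6194+11.9)/2) = sqrt(12.2597) = 3.5014
sqrt((|z|-a)/2) = sqrt((12.6194-11.9)/2) = sqrt(0.3597) = 0.5998

±(3.5014 + 0.5998i) i.e. 3.5014 + 0.5998i and -3.5014 - 0.5998i


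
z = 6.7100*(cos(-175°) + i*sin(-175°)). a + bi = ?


a = 6.7100*cos(-175°) = 6.7100*(-0.9962) = -6.6845
b = 6.7100*sin(-175°) = 6.7100*(-0.08716) = -0.5848

-6.6845 - 0.5848i


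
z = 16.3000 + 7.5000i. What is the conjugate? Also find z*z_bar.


z_bar = 16.3000 - 7.5000i
z*z_bar = 16.3^2 + 7.5^2 = 265.69 + 56.25 = 321.94

z_bar = 16.3000 - 7.5000i, z*z_bar = 321.94


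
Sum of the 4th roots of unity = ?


The sum of all 4th roots of unity is 0.
Geometric series: (1 - w^4)/(1 - w) = (1-1)/(1-w) = 0 since w^4 = 1, w ≠ 1.
Alternatively: coefficient of z^3 in z^4 - 1 is 0.

0


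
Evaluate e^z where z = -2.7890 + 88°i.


e^-2.7890 = 0.06148
cos(88°) = 0.0349
sin(88°) = 0.9994
Real = 0.06148*0.0349 = 0.0021
Imag = 0.06148*0.9994 = 0.0614

0.0021 + 0.0614i


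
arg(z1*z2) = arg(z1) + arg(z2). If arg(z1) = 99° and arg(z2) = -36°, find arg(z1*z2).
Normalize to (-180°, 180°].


arg(z1*z2) = 99° - 36° = 63°
Normalized to (-180°, 180°]: 63°

63°


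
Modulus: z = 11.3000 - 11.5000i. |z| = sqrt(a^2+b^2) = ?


|z| = sqrt(11.3^2 + (-11.5)^2) = sqrt(127.69 + 132.25) = sqrt(259.94) = 16.1227

|z| = 16.1227


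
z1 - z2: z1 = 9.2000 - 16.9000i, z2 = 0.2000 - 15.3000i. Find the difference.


Real: 9.2 - 0.2 = 9
Imag: -16.9 + 15.3 = -1.6

9.0000 - 1.6000i


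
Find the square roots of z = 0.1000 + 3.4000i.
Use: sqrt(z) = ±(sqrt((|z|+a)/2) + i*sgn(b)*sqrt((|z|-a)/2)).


|z| = sqrt(0.01+11.56) = 3.4015
sqrt((|z|+a)/2) = sqrt((3.4015+0.1)/2) = sqrt(1.7507) = 1.3232
sqrt((|z|-a)/2) = sqrt((3.4015-0.1)/2) = sqrt(1.6507) = 1.2848

±(1.3232 + 1.2848i) i.e. 1.3232 + 1.2848i and -1.3232 - 1.2848i


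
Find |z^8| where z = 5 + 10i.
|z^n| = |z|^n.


|z| = sqrt(25+100) = sqrt(125) = 11.1803
|z^8| = |z|^8 = (sqrt(125))^8 = 125^4 = 244140625

|z^8| = 244140625


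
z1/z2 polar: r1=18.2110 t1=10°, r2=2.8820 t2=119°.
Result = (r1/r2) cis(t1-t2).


r = 18.2110 / 2.8820 = 6.3189
theta = 10° - 119° = -109° = 251° (mod 360)

6.3189 cis(251°)


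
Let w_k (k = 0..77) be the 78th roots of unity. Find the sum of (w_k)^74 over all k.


The roots are w_k = w^k with w = e^(2*pi*i/78), and (w^k)^74 = (w^74)^k.
So S = 1 + u + u^2 + ... + u^(77) with u = w^74.
74 = 0*78 + 74, so 74 is not a multiple of 78: u = w^74 ≠ 1 (w is a primitive 78th root), while u^78 = (w^78)^74 = 1.
Geometric series: S = (1 - u^78)/(1 - u) = (1 - 1)/(1 - u) = 0

S = 0


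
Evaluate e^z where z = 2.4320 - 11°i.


e^2.4320 = 11.3816
cos(-11°) = 0.98163
sin(-11°) = -0.19081
Real = 11.3816*0.98163 = 11.1725
Imag = 11.3816*(-0.19081) = -2.1717

11.1725 - 2.1717i


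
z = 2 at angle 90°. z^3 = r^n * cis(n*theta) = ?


r^3 = 2^3 = 8
n*theta = 3*90° = 270° = 270° (mod 360)
a = 8*cos(270°) = 0
b = 8*sin(270°) = -8.0000

8 cis(270°) = 0 - 8.0000i


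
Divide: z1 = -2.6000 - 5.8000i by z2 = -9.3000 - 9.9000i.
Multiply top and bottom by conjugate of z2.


Conjugate of z2 = -9.3000 + 9.9000i
Numerator: (-2.6000 - 5.8000i)(-9.3000 + 9.9000i) = 81.6000 + 28.2000i
Denominator: (-9.3)^2 + (-9.9)^2 = 184.5
Result = (81.6000 + 28.2000i)/184.5

0.4423 + 0.1528i


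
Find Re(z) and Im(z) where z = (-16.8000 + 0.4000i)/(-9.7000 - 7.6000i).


Multiply by conjugate: (-16.8000 + 0.4000i)(-9.7000 + 7.6000i) / ((-9.7)^2 + (-7.6)^2)
Numerator real = -16.8*(-9.7) + 0.4*(-7.6) = 159.92
Numerator imag = 0.4*(-9.7) - (-16.8)*(-7.6) = -131.56
Denominator = 151.85
Re(z) = 159.92/151.85 = 1.0531
Im(z) = -131.56/151.85 = -0.8664

Re(z) = 1.0531, Im(z) = -0.8664


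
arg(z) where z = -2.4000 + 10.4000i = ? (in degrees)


Re = -2.4, Im = 10.4
arg = atan2(10.4, -2.4) = 102.9946 degrees

arg(z) = 102.9946 degrees


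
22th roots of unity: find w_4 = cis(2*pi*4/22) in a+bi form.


Angle = 360*4/22 = 65.4545°
a = cos(65.4545°) = 0.4154
b = sin(65.4545°) = 0.9096

0.4154 + 0.9096i


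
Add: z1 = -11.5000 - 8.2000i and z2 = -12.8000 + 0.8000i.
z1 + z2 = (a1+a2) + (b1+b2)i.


Real: -11.5 - 12.8 = -24.3
Imag: -8.2 + 0.8 = -7.4

-24.3000 - 7.4000i


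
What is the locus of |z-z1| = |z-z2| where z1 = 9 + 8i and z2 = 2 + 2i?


Equal distances means the locus is the perpendicular bisector of z1 and z2.
Midpoint = ((9+2)/2, (8+2)/2) = (5.5000, 5.0000)

Perpendicular bisector through (5.5000, 5.0000)


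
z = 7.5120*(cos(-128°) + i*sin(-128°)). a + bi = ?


a = 7.5120*cos(-128°) = 7.5120*(-0.61566) = -4.6248
b = 7.5120*sin(-128°) = 7.5120*(-0.788) = -5.9195

-4.6248 - 5.9195i


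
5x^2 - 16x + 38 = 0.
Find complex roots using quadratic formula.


disc = (-16)^2 - 4*5*38 = 256 - 760 = -504
sqrt(|disc|) = sqrt(504) = 22.4499
Real part = 16/(2*5) = 1.6000
Imag part = 22.4499/(2*5) = 2.2450

1.6000 ± 2.2450i


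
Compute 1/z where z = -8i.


|z|^2 = 0+64 = 64
1/z = (0 + 8i)/64

1/z = 0 + 0.1250i


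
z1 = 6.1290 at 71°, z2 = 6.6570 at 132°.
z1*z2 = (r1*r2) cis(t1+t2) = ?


r = 6.1290 * 6.6570 = 40.8008
theta = 71° + 132° = 203° = 203° (mod 360)

40.8008 cis(203°)


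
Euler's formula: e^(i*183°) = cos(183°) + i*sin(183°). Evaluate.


cos(183°) = -0.9986
sin(183°) = -0.0523

e^(i*183°) = -0.9986 - 0.0523i


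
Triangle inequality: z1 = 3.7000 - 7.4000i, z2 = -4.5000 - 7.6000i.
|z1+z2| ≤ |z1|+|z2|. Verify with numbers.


|z1| = sqrt(3.7^2 + (-7.4)^2) = sqrt(68.45) = 8.2735
|z2| = sqrt((-4.5)^2 + (-7.6)^2) = sqrt(78.01) = 8.8323
z1+z2 = -0.8000 - 15.0000i
|z1+z2| = sqrt(225.64) = 15.0213
|z1|+|z2| = 8.2735 + 8.8323 = 17.1058

|z1+z2| = 15.0213 ≤ |z1|+|z2| = 17.1058 (verified)


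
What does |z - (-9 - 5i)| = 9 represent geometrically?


|z - z0| = r is a circle with center z0 and radius r.
Center = (-9, -5), radius = 9

Circle with center (-9, -5) and radius 9


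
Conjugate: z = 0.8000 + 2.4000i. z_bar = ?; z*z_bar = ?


z_bar = 0.8000 - 2.4000i
z*z_bar = 0.8^2 + 2.4^2 = 0.64 + 5.76 = 6.4

z_bar = 0.8000 - 2.4000i, z*z_bar = 6.4


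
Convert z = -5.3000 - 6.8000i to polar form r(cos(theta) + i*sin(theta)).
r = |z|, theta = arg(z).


r = sqrt(28.09+46.24) = sqrt(74.33) = 8.6215
theta = atan2(-6.8, -5.3) = -127.9333 degrees

r = 8.6215, theta = -127.9333 degrees


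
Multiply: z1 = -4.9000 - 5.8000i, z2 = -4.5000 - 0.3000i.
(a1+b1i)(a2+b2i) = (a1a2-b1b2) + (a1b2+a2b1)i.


Real = -4.9*(-4.5) - (-5.8)*(-0.3) = 22.05 - 1.74 = 20.31
Imag = -4.9*(-0.3) - (4.5)*(-5.8) = 1.47 + 26.1 = 27.57

20.3100 + 27.5700i


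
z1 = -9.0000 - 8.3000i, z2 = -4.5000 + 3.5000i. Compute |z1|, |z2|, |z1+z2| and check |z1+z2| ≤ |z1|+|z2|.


|z1| = sqrt((-9)^2 + (-8.3)^2) = sqrt(149.89) = 12.2430
|z2| = sqrt((-4.5)^2 + 3.5^2) = sqrt(32.5) = 5.7009
z1+z2 = -13.5000 - 4.8000i
|z1+z2| = sqrt(205.29) = 14.3279
|z1|+|z2| = 12.2430 + 5.7009 = 17.9439

|z1+z2| = 14.3279 ≤ |z1|+|z2| = 17.9439 (verified)


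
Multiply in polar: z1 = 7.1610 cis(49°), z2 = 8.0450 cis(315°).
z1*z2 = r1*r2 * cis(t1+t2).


r = 7.1610 * 8.0450 = 57.6102
theta = 49° + 315° = 364° = 4° (mod 360)

57.6102 cis(4°)


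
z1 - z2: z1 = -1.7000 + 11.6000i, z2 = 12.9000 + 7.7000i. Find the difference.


Real: -1.7 - 12.9 = -14.6
Imag: 11.6 - 7.7 = 3.9

-14.6000 + 3.9000i


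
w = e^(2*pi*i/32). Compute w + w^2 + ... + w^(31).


With w = e^(2*pi*i/32), all 32 of the 32th roots of unity w^0 = 1, w, ..., w^(31) sum to 0: 1 + w + ... + w^(31) = (1 - w^32)/(1 - w) = 0 since w^32 = 1, w ≠ 1.
Removing the root 1: w + w^2 + ... + w^(31) = 0 - 1 = -1

Sum = -1


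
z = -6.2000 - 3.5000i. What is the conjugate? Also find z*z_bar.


z_bar = -6.2000 + 3.5000i
z*z_bar = (-6.2)^2 + (-3.5)^2 = 38.44 + 12.25 = 50.69

z_bar = -6.2000 + 3.5000i, z*z_bar = 50.69


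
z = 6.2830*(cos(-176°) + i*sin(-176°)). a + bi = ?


a = 6.2830*cos(-176°) = 6.2830*(-0.99756) = -6.2677
b = 6.2830*sin(-176°) = 6.2830*(-0.06976) = -0.4383

-6.2677 - 0.4383i


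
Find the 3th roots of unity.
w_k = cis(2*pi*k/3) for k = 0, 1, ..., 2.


The 3th roots of unity are cis(360k/3°) for k=0..2
Angle step = 360/3 = 120°
Primitive root: cis(120°)
Primitive root = -0.5000 + 0.8660i

3 roots at angles: 0°, 120°, 240°


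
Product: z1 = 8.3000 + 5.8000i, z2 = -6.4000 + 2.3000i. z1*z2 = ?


Real = 8.3*(-6.4) - 5.8*2.3 = -53.12 - 13.34 = -66.46
Imag = 8.3*2.3 - (6.4)*5.8 = 19.09 - (37.12) = -18.03

-66.4600 - 18.0300i


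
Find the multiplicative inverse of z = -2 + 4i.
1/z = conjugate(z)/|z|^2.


|z|^2 = 4+16 = 20
1/z = (-2 - 4i)/20

1/z = -0.1000 - 0.2000i


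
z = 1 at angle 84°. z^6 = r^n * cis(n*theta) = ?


r^6 = 1^6 = 1
n*theta = 6*84° = 504° = 144° (mod 360)
a = 1*cos(144°) = -0.8090
b = 1*sin(144°) = 0.5878

1 cis(144°) = -0.8090 + 0.5878i


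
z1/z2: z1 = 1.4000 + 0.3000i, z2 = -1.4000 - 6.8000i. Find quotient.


Conjugate of z2 = -1.4000 + 6.8000i
Numerator: (1.4000 + 0.3000i)(-1.4000 + 6.8000i) = -4.0000 + 9.1000i
Denominator: (-1.4)^2 + (-6.8)^2 = 48.2
Result = (-4.0000 + 9.1000i)/48.2

-0.0830 + 0.1888i


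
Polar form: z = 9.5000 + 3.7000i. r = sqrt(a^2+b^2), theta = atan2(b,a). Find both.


r = sqrt(90.25+13.69) = sqrt(103.94) = 10.1951
theta = atan2(3.7, 9.5) = 21.2796 degrees

r = 10.1951, theta = 21.2796 degrees


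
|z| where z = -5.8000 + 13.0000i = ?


|z| = sqrt((-5.8)^2 + 13^2) = sqrt(33.64 + 169) = sqrt(202.64) = 14.2352

|z| = 14.2352


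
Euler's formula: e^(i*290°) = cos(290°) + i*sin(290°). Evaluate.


cos(290°) = 0.3420
sin(290°) = -0.9397

e^(i*290°) = 0.3420 - 0.9397i


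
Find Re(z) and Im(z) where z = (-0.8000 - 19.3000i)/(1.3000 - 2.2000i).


Multiply by conjugate: (-0.8000 - 19.3000i)(1.3000 + 2.2000i) / (1.3^2 + (-2.2)^2)
Numerator real = -0.8*1.3 - (19.3)*(-2.2) = 41.42
Numerator imag = -19.3*1.3 - (-0.8)*(-2.2) = -26.85
Denominator = 6.53
Re(z) = 41.42/6.53 = 6.3430
Im(z) = -26.85/6.53 = -4.1118

Re(z) = 6.3430, Im(z) = -4.1118


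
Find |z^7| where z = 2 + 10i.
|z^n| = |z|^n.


|z| = sqrt(4+100) = sqrt(104) = 10.1980
|z^7| = |z|^7 = (sqrt(104))^7 = 104^3 * sqrt(104) = 1124864*sqrt(104)

|z^7| = 1124864*sqrt(104) ≈ 11471406.9723


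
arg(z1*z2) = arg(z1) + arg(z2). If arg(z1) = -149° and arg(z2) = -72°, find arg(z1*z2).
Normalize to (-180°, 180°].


arg(z1*z2) = -149° - 72° = -221°
Normalized to (-180°, 180°]: 139°

139°


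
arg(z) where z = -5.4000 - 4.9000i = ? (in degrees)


Re = -5.4, Im = -4.9
arg = atan2(-4.9, -5.4) = -137.7792 degrees

arg(z) = -137.7792 degrees


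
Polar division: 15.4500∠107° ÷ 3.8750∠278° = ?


r = 15.4500 / 3.8750 = 3.9871
theta = 107° - 278° = -171° = 189° (mod 360)

3.9871 cis(189°)


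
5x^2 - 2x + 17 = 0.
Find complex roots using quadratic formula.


disc = (-2)^2 - 4*5*17 = 4 - 340 = -336
sqrt(|disc|) = sqrt(336) = 18.3303
Real part = 2/(2*5) = 0.2000
Imag part = 18.3303/(2*5) = 1.8330

0.2000 ± 1.8330i


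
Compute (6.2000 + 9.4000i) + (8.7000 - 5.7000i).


Real: 6.2 + 8.7 = 14.9
Imag: 9.4 - 5.7 = 3.7

14.9000 + 3.7000i


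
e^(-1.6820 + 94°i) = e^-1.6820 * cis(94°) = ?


e^-1.6820 = 0.1860
cos(94°) = -0.0698
sin(94°) = 0.99756
Real = 0.1860*(-0.0698) = -0.0130
Imag = 0.1860*0.99756 = 0.1855

-0.0130 + 0.1855i


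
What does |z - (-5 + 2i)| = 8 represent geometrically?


|z - z0| = r is a circle with center z0 and radius r.
Center = (-5, 2), radius = 8

Circle with center (-5, 2) and radius 8


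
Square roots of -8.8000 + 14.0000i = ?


|z| = sqrt(77.44+196) = 16.5360
sqrt((|z|+a)/2) = sqrt((16.5360+(-8.8))/2) = sqrt(3.8680) = 1.9667
sqrt((|z|-a)/2) = sqrt((16.5360-(-8.8))/2) = sqrt(12.6680) = 3.5592

±(1.9667 + 3.5592i) i.e. 1.9667 + 3.5592i and -1.9667 - 3.5592i


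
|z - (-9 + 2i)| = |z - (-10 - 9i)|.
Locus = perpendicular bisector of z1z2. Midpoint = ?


Equal distances means the locus is the perpendicular bisector of z1 and z2.
Midpoint = ((-9+(-10))/2, (2+(-9))/2) = (-9.5000, -3.5000)

Perpendicular bisector through (-9.5000, -3.5000)


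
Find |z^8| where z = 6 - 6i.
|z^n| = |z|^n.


|z| = sqrt(36+36) = sqrt(72) = 8.4853
|z^8| = |z|^8 = (sqrt(72))^8 = 72^4 = 26873856

|z^8| = 26873856


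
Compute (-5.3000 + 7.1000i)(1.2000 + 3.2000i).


Real = -5.3*1.2 - 7.1*3.2 = -6.36 - 22.72 = -29.08
Imag = -5.3*3.2 + 1.2*7.1 = -16.96 + 8.52 = -8.44

-29.0800 - 8.4400i


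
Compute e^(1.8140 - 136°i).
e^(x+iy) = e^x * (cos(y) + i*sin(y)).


e^1.8140 = 6.1349
cos(-136°) = -0.71934
sin(-136°) = -0.69466
Real = 6.1349*(-0.71934) = -4.4131
Imag = 6.1349*(-0.69466) = -4.2617

-4.4131 - 4.2617i


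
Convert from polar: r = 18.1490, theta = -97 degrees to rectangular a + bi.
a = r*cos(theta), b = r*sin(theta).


a = 18.1490*cos(-97°) = 18.1490*(-0.12187) = -2.2118
b = 18.1490*sin(-97°) = 18.1490*(-0.992546) = -18.0137

-2.2118 - 18.0137i


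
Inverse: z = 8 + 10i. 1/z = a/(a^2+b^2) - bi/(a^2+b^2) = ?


|z|^2 = 64+100 = 164
1/z = (8 - 10i)/164

1/z = 0.0488 - 0.0610i


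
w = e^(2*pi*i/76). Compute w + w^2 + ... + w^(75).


With w = e^(2*pi*i/76), all 76 of the 76th roots of unity w^0 = 1, w, ..., w^(75) sum to 0: 1 + w + ... + w^(75) = (1 - w^76)/(1 - w) = 0 since w^76 = 1, w ≠ 1.
Removing the root 1: w + w^2 + ... + w^(75) = 0 - 1 = -1

Sum = -1


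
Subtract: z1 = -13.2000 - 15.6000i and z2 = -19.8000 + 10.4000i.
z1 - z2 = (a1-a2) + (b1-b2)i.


Real: -13.2 + 19.8 = 6.6
Imag: -15.6 - 10.4 = -26

6.6000 - 26.0000i


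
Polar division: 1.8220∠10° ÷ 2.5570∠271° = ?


r = 1.8220 / 2.5570 = 0.7126
theta = 10° - 271° = -261° = 99° (mod 360)

0.7126 cis(99°)


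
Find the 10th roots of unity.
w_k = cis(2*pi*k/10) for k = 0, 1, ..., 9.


The 10th roots of unity are cis(360k/10°) for k=0..9
Angle step = 360/10 = 36°
Primitive root: cis(36°)
Primitive root = 0.8090 + 0.5878i

10 roots at angles: 0°, 36°, 72°, 108°, 144°, 180°, 216°, 252°, 288°, 324°


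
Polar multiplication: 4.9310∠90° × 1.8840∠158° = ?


r = 4.9310 * 1.8840 = 9.2900
theta = 90° + 158° = 248° = 248° (mod 360)

9.2900 cis(248°)


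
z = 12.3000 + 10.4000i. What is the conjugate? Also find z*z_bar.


z_bar = 12.3000 - 10.4000i
z*z_bar = 12.3^2 + 10.4^2 = 151.29 + 108.16 = 259.45

z_bar = 12.3000 - 10.4000i, z*z_bar = 259.45


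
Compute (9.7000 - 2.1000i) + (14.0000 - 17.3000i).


Real: 9.7 + 14 = 23.7
Imag: -2.1 - 17.3 = -19.4

23.7000 - 19.4000i


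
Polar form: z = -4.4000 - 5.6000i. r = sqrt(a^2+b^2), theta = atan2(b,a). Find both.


r = sqrt(19.36+31.36) = sqrt(50.72) = 7.1218
theta = atan2(-5.6, -4.4) = -128.1572 degrees

r = 7.1218, theta = -128.1572 degrees


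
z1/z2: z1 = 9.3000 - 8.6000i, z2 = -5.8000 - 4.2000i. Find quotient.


Conjugate of z2 = -5.8000 + 4.2000i
Numerator: (9.3000 - 8.6000i)(-5.8000 + 4.2000i) = -17.8200 + 88.9400i
Denominator: (-5.8)^2 + (-4.2)^2 = 51.28
Result = (-17.8200 + 88.9400i)/51.28

-0.3475 + 1.7344i


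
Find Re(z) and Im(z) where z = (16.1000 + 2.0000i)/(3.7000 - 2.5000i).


Multiply by conjugate: (16.1000 + 2.0000i)(3.7000 + 2.5000i) / (3.7^2 + (-2.5)^2)
Numerator real = 16.1*3.7 + 2*(-2.5) = 54.57
Numerator imag = 2*3.7 - 16.1*(-2.5) = 47.65
Denominator = 19.94
Re(z) = 54.57/19.94 = 2.7367
Im(z) = 47.65/19.94 = 2.3897

Re(z) = 2.7367, Im(z) = 2.3897


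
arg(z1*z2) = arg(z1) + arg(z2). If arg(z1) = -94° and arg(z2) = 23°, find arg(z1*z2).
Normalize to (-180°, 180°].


arg(z1*z2) = -94° + 23° = -71°
Normalized to (-180°, 180°]: -71°

-71°


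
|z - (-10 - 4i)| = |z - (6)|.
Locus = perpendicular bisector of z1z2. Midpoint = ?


Equal distances means the locus is the perpendicular bisector of z1 and z2.
Midpoint = ((-10+6)/2, (-4+0)/2) = (-2.0000, -2.0000)

Perpendicular bisector through (-2.0000, -2.0000)


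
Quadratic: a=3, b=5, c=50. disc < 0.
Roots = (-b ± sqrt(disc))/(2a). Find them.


disc = 5^2 - 4*3*50 = 25 - 600 = -575
sqrt(|disc|) = sqrt(575) = 23.9792
Real part = -5/(2*3) = -0.8333
Imag part = 23.9792/(2*3) = 3.9965

-0.8333 ± 3.9965i


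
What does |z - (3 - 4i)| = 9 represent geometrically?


|z - z0| = r is a circle with center z0 and radius r.
Center = (3, -4), radius = 9

Circle with center (3, -4) and radius 9


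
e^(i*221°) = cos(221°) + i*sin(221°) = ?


cos(221°) = -0.7547
sin(221°) = -0.6561

e^(i*221°) = -0.7547 - 0.6561i


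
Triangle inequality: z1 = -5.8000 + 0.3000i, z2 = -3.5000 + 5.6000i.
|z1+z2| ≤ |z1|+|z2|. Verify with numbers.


|z1| = sqrt((-5.8)^2 + 0.3^2) = sqrt(33.73) = 5.8078
|z2| = sqrt((-3.5)^2 + 5.6^2) = sqrt(43.61) = 6.6038
z1+z2 = -9.3000 + 5.9000i
|z1+z2| = sqrt(121.3) = 11.0136
|z1|+|z2| = 5.8078 + 6.6038 = 12.4116

|z1+z2| = 11.0136 ≤ |z1|+|z2| = 12.4116 (verified)


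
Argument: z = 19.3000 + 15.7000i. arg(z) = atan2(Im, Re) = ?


Re = 19.3, Im = 15.7
arg = atan2(15.7, 19.3) = 39.1274 degrees

arg(z) = 39.1274 degrees


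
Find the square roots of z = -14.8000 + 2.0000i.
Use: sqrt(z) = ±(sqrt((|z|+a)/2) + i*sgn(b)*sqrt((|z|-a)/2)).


|z| = sqrt(219.04+4) = 14.9345
sqrt((|z|+a)/2) = sqrt((14.9345+(-14.8))/2) = sqrt(0.0673) = 0.2593
sqrt((|z|-a)/2) = sqrt((14.9345-(-14.8))/2) = sqrt(14.8673) = 3.8558

±(0.2593 + 3.8558i) i.e. 0.2593 + 3.8558i and -0.2593 - 3.8558i


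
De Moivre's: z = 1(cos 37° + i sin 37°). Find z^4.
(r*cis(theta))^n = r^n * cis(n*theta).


r^4 = 1^4 = 1
n*theta = 4*37° = 148° = 148° (mod 360)
a = 1*cos(148°) = -0.8480
b = 1*sin(148°) = 0.5299

1 cis(148°) = -0.8480 + 0.5299i


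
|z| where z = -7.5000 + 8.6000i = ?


|z| = sqrt((-7.5)^2 + 8.6^2) = sqrt(56.25 + 73.96) = sqrt(130.21) = 11.4110

|z| = 11.4110


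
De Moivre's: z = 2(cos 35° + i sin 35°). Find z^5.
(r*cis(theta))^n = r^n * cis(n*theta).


r^5 = 2^5 = 32
n*theta = 5*35° = 175° = 175° (mod 360)
a = 32*cos(175°) = -31.8782
b = 32*sin(175°) = 2.7890

32 cis(175°) = -31.8782 + 2.7890i


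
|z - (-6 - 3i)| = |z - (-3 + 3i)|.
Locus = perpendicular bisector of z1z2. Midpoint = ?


Equal distances means the locus is the perpendicular bisector of z1 and z2.
Midpoint = ((-6+(-3))/2, (-3+3)/2) = (-4.5000, 0)

Perpendicular bisector through (-4.5000, 0)


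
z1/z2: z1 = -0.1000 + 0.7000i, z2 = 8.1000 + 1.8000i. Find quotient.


Conjugate of z2 = 8.1000 - 1.8000i
Numerator: (-0.1000 + 0.7000i)(8.1000 - 1.8000i) = 0.4500 + 5.8500i
Denominator: 8.1^2 + 1.8^2 = 68.85
Result = (0.4500 + 5.8500i)/68.85

0.0065 + 0.0850i


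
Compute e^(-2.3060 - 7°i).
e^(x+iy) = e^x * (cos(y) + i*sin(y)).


e^-2.3060 = 0.09966
cos(-7°) = 0.9925
sin(-7°) = -0.1219
Real = 0.09966*0.9925 = 0.0989
Imag = 0.09966*(-0.1219) = -0.0121

0.0989 - 0.0121i


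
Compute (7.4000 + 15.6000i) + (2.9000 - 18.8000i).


Real: 7.4 + 2.9 = 10.3
Imag: 15.6 - 18.8 = -3.2

10.3000 - 3.2000i


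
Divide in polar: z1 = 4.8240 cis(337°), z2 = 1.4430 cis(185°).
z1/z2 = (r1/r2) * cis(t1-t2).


r = 4.8240 / 1.4430 = 3.3430
theta = 337° - 185° = 152° = 152° (mod 360)

3.3430 cis(152°)


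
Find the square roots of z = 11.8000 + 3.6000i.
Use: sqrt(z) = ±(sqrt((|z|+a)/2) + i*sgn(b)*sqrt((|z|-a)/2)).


|z| = sqrt(139.24+12.96) = 12.3369
sqrt((|z|+a)/2) = sqrt((12.3369+11.8)/2) = sqrt(12.0685) = 3.4740
sqrt((|z|-a)/2) = sqrt((12.3369-11.8)/2) = sqrt(0.2685) = 0.5181

±(3.4740 + 0.5181i) i.e. 3.4740 + 0.5181i and -3.4740 - 0.5181i


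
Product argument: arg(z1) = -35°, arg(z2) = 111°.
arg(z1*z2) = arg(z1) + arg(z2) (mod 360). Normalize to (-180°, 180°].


arg(z1*z2) = -35° + 111° = 76°
Normalized to (-180°, 180°]: 76°

76°


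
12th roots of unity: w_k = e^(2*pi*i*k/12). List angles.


The 12th roots of unity are cis(360k/12°) for k=0..11
Angle step = 360/12 = 30°
Primitive root: cis(30°)
Primitive root = 0.8660 + 0.5000i

12 roots at angles: 0°, 30°, 60°, 90°, 120°, 150°, 180°, 210°, 240°, 270°, 300°, 330°


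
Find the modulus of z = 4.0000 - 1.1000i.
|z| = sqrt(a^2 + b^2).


|z| = sqrt(4^2 + (-1.1)^2) = sqrt(16 + 1.21) = sqrt(17.21) = 4.1485

|z| = 4.1485


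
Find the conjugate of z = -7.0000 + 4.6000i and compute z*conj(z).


z_bar = -7.0000 - 4.6000i
z*z_bar = (-7)^2 + 4.6^2 = 49 + 21.16 = 70.16

z_bar = -7.0000 - 4.6000i, z*z_bar = 70.16


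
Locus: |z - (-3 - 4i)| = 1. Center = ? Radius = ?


|z - z0| = r is a circle with center z0 and radius r.
Center = (-3, -4), radius = 1

Circle with center (-3, -4) and radius 1


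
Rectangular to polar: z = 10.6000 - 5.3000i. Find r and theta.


r = sqrt(112.36+28.09) = sqrt(140.45) = 11.8512
theta = atan2(-5.3, 10.6) = -26.5651 degrees

r = 11.8512, theta = -26.5651 degrees


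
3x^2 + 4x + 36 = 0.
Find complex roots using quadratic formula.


disc = 4^2 - 4*3*36 = 16 - 432 = -416
sqrt(|disc|) = sqrt(416) = 20.3961
Real part = -4/(2*3) = -0.6667
Imag part = 20.3961/(2*3) = 3.3993

-0.6667 ± 3.3993i


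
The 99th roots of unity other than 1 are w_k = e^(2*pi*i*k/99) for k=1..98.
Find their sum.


With w = e^(2*pi*i/99), all 99 of the 99th roots of unity w^0 = 1, w, ..., w^(98) sum to 0: 1 + w + ... + w^(98) = (1 - w^99)/(1 - w) = 0 since w^99 = 1, w ≠ 1.
Removing the root 1: w + w^2 + ... + w^(98) = 0 - 1 = -1

Sum = -1


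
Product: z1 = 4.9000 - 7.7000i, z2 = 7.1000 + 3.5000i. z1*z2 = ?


Real = 4.9*7.1 - (-7.7)*3.5 = 34.79 - (-26.95) = 61.74
Imag = 4.9*3.5 + 7.1*(-7.7) = 17.15 - (54.67) = -37.52

61.7400 - 37.5200i


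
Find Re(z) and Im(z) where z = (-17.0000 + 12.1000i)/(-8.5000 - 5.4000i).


Multiply by conjugate: (-17.0000 + 12.1000i)(-8.5000 + 5.4000i) / ((-8.5)^2 + (-5.4)^2)
Numerator real = -17*(-8.5) + 12.1*(-5.4) = 79.16
Numerator imag = 12.1*(-8.5) - (-17)*(-5.4) = -194.65
Denominator = 101.41
Re(z) = 79.16/101.41 = 0.7806
Im(z) = -194.65/101.41 = -1.9194

Re(z) = 0.7806, Im(z) = -1.9194


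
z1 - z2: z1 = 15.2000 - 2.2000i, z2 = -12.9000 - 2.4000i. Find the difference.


Real: 15.2 + 12.9 = 28.1
Imag: -2.2 + 2.4 = 0.2

28.1000 + 0.2000i


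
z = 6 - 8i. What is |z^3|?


|z| = sqrt(36+64) = sqrt(100) = 10
|z^3| = |z|^3 = 10^3 = 1000

|z^3| = 1000


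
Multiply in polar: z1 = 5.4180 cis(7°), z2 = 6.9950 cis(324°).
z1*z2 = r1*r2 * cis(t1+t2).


r = 5.4180 * 6.9950 = 37.8989
theta = 7° + 324° = 331° = 331° (mod 360)

37.8989 cis(331°)


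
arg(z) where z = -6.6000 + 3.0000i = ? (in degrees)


Re = -6.6, Im = 3
arg = atan2(3, -6.6) = 155.5560 degrees

arg(z) = 155.5560 degrees


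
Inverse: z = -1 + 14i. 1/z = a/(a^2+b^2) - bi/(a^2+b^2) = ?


|z|^2 = 1+196 = 197
1/z = (-1 - 14i)/197

1/z = -0.0051 - 0.0711i


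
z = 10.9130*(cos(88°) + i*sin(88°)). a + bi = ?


a = 10.9130*cos(88°) = 10.9130*0.0349 = 0.3809
b = 10.9130*sin(88°) = 10.9130*0.999391 = 10.9064

0.3809 + 10.9064i


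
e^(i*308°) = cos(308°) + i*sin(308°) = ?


cos(308°) = 0.6157
sin(308°) = -0.7880

e^(i*308°) = 0.6157 - 0.7880i


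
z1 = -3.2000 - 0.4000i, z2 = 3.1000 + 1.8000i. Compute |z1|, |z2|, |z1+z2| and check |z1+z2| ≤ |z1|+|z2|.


|z1| = sqrt((-3.2)^2 + (-0.4)^2) = sqrt(10.4) = 3.2249
|z2| = sqrt(3.1^2 + 1.8^2) = sqrt(12.85) = 3.5847
z1+z2 = -0.1000 + 1.4000i
|z1+z2| = sqrt(1.97) = 1.4036
|z1|+|z2| = 3.2249 + 3.5847 = 6.8096

|z1+z2| = 1.4036 ≤ |z1|+|z2| = 6.8096 (verified)


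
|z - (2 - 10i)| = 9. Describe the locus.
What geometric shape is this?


|z - z0| = r is a circle with center z0 and radius r.
Center = (2, -10), radius = 9

Circle with center (2, -10) and radius 9


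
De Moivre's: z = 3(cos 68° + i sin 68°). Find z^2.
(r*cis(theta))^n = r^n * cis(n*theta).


r^2 = 3^2 = 9
n*theta = 2*68° = 136° = 136° (mod 360)
a = 9*cos(136°) = -6.4741
b = 9*sin(136°) = 6.2519

9 cis(136°) = -6.4741 + 6.2519i


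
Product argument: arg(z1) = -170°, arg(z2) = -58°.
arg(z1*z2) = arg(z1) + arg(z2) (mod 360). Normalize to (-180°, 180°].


arg(z1*z2) = -170° - 58° = -228°
Normalized to (-180°, 180°]: 132°

132°


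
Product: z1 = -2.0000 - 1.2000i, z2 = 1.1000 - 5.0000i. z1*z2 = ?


Real = -2*1.1 - (-1.2)*(-5) = -2.2 - 6 = -8.2
Imag = -2*(-5) + 1.1*(-1.2) = 10 - (1.32) = 8.68

-8.2000 + 8.6800i


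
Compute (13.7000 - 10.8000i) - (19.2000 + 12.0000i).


Real: 13.7 - 19.2 = -5.5
Imag: -10.8 - 12 = -22.8

-5.5000 - 22.8000i


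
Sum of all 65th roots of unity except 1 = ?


With w = e^(2*pi*i/65), all 65 of the 65th roots of unity w^0 = 1, w, ..., w^(64) sum to 0: 1 + w + ... + w^(64) = (1 - w^65)/(1 - w) = 0 since w^65 = 1, w ≠ 1.
Removing the root 1: w + w^2 + ... + w^(64) = 0 - 1 = -1

Sum = -1


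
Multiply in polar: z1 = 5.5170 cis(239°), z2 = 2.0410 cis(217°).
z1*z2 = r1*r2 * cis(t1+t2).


r = 5.5170 * 2.0410 = 11.2602
theta = 239° + 217° = 456° = 96° (mod 360)

11.2602 cis(96°)


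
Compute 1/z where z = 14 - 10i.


|z|^2 = 196+100 = 296
1/z = (14 + 10i)/296

1/z = 0.0473 + 0.0338i


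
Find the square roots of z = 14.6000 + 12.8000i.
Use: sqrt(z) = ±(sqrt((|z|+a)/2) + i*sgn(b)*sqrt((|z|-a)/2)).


|z| = sqrt(213.16+163.84) = 19.4165
sqrt((|z|+a)/2) = sqrt((19.4165+14.6)/2) = sqrt(17.0082) = 4.1241
sqrt((|z|-a)/2) = sqrt((19.4165-14.6)/2) = sqrt(2.4082) = 1.5519

±(4.1241 + 1.5519i) i.e. 4.1241 + 1.5519i and -4.1241 - 1.5519i


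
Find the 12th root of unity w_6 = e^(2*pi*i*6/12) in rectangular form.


Angle = 360*6/12 = 180°
a = cos(180°) = -1.0000
b = sin(180°) = 0

-1.0000 + 0i


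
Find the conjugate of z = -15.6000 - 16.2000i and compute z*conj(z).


z_bar = -15.6000 + 16.2000i
z*z_bar = (-15.6)^2 + (-16.2)^2 = 243.36 + 262.44 = 505.8

z_bar = -15.6000 + 16.2000i, z*z_bar = 505.8


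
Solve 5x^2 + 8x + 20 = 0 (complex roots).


disc = 8^2 - 4*5*20 = 64 - 400 = -336
sqrt(|disc|) = sqrt(336) = 18.3303
Real part = -8/(2*5) = -0.8000
Imag part = 18.3303/(2*5) = 1.8330

-0.8000 ± 1.8330i


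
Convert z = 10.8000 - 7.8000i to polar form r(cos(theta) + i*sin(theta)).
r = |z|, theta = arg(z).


r = sqrt(116.64+60.84) = sqrt(177.48) = 13.3222
theta = atan2(-7.8, 10.8) = -35.8377 degrees

r = 13.3222, theta = -35.8377 degrees


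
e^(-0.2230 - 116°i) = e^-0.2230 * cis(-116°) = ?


e^-0.2230 = 0.8001
cos(-116°) = -0.43837
sin(-116°) = -0.8988
Real = 0.8001*(-0.43837) = -0.3507
Imag = 0.8001*(-0.8988) = -0.7191

-0.3507 - 0.7191i


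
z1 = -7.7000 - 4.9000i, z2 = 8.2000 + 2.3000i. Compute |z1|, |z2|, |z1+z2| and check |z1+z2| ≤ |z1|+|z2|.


|z1| = sqrt((-7.7)^2 + (-4.9)^2) = sqrt(83.3) = 9.1269
|z2| = sqrt(8.2^2 + 2.3^2) = sqrt(72.53) = 8.5165
z1+z2 = 0.5000 - 2.6000i
|z1+z2| = sqrt(7.01) = 2.6476
|z1|+|z2| = 9.1269 + 8.5165 = 17.6434

|z1+z2| = 2.6476 ≤ |z1|+|z2| = 17.6434 (verified)


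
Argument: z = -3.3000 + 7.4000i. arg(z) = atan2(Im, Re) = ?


Re = -3.3, Im = 7.4
arg = atan2(7.4, -3.3) = 114.0343 degrees

arg(z) = 114.0343 degrees


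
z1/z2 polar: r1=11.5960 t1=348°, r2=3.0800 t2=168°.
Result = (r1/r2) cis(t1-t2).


r = 11.5960 / 3.0800 = 3.7649
theta = 348° - 168° = 180° = 180° (mod 360)

3.7649 cis(180°)


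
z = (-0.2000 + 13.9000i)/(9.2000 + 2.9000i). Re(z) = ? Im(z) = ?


Multiply by conjugate: (-0.2000 + 13.9000i)(9.2000 - 2.9000i) / (9.2^2 + 2.9^2)
Numerator real = -0.2*9.2 + 13.9*2.9 = 38.47
Numerator imag = 13.9*9.2 - (-0.2)*2.9 = 128.46
Denominator = 93.05
Re(z) = 38.47/93.05 = 0.4134
Im(z) = 128.46/93.05 = 1.3805

Re(z) = 0.4134, Im(z) = 1.3805


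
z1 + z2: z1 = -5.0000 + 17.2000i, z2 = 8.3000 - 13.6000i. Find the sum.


Real: -5 + 8.3 = 3.3
Imag: 17.2 - 13.6 = 3.6

3.3000 + 3.6000i


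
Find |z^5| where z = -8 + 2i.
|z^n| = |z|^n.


|z| = sqrt(64+4) = sqrt(68) = 8.2462
|z^5| = |z|^5 = (sqrt(68))^5 = 68^2 * sqrt(68) = 4624*sqrt(68)

|z^5| = 4624*sqrt(68) ≈ 38130.4808


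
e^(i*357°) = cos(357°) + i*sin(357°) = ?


cos(357°) = 0.9986
sin(357°) = -0.0523

e^(i*357°) = 0.9986 - 0.0523i


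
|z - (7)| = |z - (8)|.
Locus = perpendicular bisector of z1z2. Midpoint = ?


Equal distances means the locus is the perpendicular bisector of z1 and z2.
Midpoint = ((7+8)/2, (0+0)/2) = (7.5000, 0)

Perpendicular bisector through (7.5000, 0)


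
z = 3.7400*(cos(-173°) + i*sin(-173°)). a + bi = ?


a = 3.7400*cos(-173°) = 3.7400*(-0.99255) = -3.7121
b = 3.7400*sin(-173°) = 3.7400*(-0.12187) = -0.4558

-3.7121 - 0.4558i


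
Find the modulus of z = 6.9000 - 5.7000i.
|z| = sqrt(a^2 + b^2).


|z| = sqrt(6.9^2 + (-5.7)^2) = sqrt(47.61 + 32.49) = sqrt(80.1) = 8.9499

|z| = 8.9499


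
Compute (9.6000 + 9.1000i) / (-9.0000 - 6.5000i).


Conjugate of z2 = -9.0000 + 6.5000i
Numerator: (9.6000 + 9.1000i)(-9.0000 + 6.5000i) = -145.5500 - 19.5000i
Denominator: (-9)^2 + (-6.5)^2 = 123.25
Result = (-145.5500 - 19.5000i)/123.25

-1.1809 - 0.1582i


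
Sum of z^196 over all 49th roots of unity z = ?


The roots are w_k = w^k with w = e^(2*pi*i/49), and (w^k)^196 = (w^196)^k.
So S = 1 + u + u^2 + ... + u^(48) with u = w^196.
196 = 4*49 + 0, so 196 is a multiple of 49 and u = (w^49)^4 = 1.
Every one of the 49 terms equals 1: S = 49

S = 49


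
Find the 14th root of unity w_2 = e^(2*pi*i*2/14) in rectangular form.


Angle = 360*2/14 = 51.4286°
a = cos(51.4286°) = 0.6235
b = sin(51.4286°) = 0.7818

0.6235 + 0.7818i


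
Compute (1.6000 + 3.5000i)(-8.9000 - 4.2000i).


Real = 1.6*(-8.9) - 3.5*(-4.2) = -14.24 - (-14.7) = 0.46
Imag = 1.6*(-4.2) - (8.9)*3.5 = -6.72 - (31.15) = -37.87

0.4600 - 37.8700i


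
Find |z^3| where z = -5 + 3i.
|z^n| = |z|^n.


|z| = sqrt(25+9) = sqrt(34) = 5.8310
|z^3| = |z|^3 = (sqrt(34))^3 = 34*sqrt(34)

|z^3| = 34*sqrt(34) ≈ 198.2524


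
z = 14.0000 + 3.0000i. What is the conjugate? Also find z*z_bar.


z_bar = 14.0000 - 3.0000i
z*z_bar = 14^2 + 3^2 = 196 + 9 = 205

z_bar = 14.0000 - 3.0000i, z*z_bar = 205


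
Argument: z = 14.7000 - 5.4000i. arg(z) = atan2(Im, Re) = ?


Re = 14.7, Im = -5.4
arg = atan2(-5.4, 14.7) = -20.1707 degrees

arg(z) = -20.1707 degrees
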